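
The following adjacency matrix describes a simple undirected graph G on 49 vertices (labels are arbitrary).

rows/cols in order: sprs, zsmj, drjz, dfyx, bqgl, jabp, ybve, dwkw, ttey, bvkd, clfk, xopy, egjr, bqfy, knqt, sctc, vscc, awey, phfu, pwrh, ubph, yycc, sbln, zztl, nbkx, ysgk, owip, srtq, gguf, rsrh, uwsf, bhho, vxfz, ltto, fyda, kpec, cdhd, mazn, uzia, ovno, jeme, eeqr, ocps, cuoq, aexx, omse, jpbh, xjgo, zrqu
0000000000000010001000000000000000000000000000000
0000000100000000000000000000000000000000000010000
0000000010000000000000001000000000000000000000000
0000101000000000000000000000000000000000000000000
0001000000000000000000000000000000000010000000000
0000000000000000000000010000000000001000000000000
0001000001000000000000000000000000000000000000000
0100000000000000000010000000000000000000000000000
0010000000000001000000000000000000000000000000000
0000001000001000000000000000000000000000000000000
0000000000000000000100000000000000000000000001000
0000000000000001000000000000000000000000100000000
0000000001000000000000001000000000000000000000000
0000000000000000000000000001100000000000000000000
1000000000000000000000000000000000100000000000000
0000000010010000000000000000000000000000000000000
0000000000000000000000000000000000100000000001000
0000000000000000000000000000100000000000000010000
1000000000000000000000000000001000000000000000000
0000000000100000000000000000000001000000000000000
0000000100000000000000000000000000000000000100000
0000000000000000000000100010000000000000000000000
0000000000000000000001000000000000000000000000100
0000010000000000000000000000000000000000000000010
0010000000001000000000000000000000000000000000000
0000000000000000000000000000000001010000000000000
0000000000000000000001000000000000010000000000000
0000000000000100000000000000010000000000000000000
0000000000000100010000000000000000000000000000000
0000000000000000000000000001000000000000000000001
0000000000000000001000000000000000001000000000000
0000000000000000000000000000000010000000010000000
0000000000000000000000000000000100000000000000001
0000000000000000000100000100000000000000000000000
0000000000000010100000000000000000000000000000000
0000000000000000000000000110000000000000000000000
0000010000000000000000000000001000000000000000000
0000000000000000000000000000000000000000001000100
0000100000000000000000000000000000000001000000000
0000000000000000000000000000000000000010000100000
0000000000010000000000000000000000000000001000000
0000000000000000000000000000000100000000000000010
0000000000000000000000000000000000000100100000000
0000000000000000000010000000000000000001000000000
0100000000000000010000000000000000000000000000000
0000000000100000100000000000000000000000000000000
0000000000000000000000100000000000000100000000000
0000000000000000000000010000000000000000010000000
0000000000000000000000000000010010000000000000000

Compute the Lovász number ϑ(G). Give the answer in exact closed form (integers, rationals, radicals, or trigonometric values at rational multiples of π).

49*cos(pi/49)/(cos(pi/49) + 1)

Vertex zsmj has 2 neighbors: dwkw, aexx.
deg(ltto) = 2; N(ltto) = {pwrh, ysgk}.
Vertex gguf has 2 neighbors: bqfy, awey.
N(ocps) = {mazn, jeme}, |N(ocps)| = 2.
Every vertex has degree 2 (N=49); the odd cycle C_{49}.
A has 25 distinct eigenvalues ≈ [2.0, 1.98358, 1.93459, 1.853834, 1.742637, 1.602827, 1.436699, 1.24698, 1.036785, 0.809567, 0.569055, 0.3192, 0.064103, -0.192046, -0.445042, -0.69073, -0.925077, -1.144233, -1.344602, -1.522892, -1.676176, -1.801938, -1.898111, -1.963118, -1.995891].
Lovász: ϑ = −49(-2*cos(pi/49))/(2+-(-1)*2*cos(pi/49)) = 49*cos(pi/49)/(cos(pi/49) + 1).
≈ 24.474805178 (to 9 d.p.).
Lovász sandwich 24 ≤ 49*cos(pi/49)/(cos(pi/49) + 1) ≤ 25: both strict.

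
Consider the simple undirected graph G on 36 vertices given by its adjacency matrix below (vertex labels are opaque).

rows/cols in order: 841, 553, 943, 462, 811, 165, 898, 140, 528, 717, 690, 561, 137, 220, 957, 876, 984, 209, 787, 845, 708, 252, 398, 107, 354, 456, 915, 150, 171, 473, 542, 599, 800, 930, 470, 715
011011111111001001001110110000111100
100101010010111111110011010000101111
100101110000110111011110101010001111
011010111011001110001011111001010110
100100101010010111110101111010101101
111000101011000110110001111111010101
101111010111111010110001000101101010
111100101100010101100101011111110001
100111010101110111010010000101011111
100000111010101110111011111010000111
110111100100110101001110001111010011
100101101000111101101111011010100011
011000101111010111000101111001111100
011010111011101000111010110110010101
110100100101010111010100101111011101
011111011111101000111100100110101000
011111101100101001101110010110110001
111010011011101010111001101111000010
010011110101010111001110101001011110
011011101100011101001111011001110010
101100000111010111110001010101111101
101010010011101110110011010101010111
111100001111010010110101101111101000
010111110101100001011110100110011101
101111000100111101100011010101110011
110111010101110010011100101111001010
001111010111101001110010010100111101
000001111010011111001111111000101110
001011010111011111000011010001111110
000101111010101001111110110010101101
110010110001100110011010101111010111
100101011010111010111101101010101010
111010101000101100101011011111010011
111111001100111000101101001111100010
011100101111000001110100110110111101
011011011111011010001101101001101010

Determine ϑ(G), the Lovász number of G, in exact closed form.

8

N(561) = {841, 462, 165, 898, 528, 137, 220, 957, 876, 209, 787, 708, 252, 398, 107, 456, 915, 171, 542, 470, 715}, |N(561)| = 21.
Vertex 915 has 21 neighbors: 943, 462, 811, 165, 140, 717, 690, 561, 137, 957, 209, 787, 845, 398, 456, 150, 542, 599, 800, 930, 715.
Vertex 717 has 21 neighbors: 841, 898, 140, 528, 690, 137, 957, 876, 984, 787, 845, 708, 398, 107, 354, 456, 915, 171, 930, 470, 715.
deg(957) = 21; N(957) = {841, 553, 462, 898, 717, 561, 220, 876, 984, 209, 845, 252, 354, 915, 150, 171, 473, 599, 800, 930, 715}.
G on 36 vertices is 21-regular; this is K(9,2), the Kneser graph.
Distinct eigenvalues (to 4 d.p.): [21.0, 1.0, -6.0].
ϑ = −N·λ_min/(λ_max−λ_min) = −36·(-6)/(21−(-6)) = 8.
ϑ(G) ≈ 8.000000000.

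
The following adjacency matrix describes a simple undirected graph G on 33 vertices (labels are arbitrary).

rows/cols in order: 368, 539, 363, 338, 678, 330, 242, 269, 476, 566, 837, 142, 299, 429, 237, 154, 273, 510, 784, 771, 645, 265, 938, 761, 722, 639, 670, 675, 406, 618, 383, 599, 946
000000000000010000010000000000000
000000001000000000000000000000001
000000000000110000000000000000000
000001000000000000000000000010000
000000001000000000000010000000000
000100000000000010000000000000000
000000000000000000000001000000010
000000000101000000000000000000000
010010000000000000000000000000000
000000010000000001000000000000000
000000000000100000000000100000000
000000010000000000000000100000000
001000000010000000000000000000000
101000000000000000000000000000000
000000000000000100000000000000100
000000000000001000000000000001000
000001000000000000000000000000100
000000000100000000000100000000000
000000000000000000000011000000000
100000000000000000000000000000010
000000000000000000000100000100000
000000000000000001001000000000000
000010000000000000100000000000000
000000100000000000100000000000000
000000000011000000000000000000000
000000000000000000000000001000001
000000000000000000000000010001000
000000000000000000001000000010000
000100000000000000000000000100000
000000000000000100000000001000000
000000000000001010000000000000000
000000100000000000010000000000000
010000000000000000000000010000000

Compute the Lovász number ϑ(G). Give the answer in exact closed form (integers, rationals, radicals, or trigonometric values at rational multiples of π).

33*cos(pi/33)/(cos(pi/33) + 1)

N(946) = {539, 639}, |N(946)| = 2.
N(273) = {330, 383}, |N(273)| = 2.
Vertex 237 has 2 neighbors: 154, 383.
deg(338) = 2; N(338) = {330, 406}.
2-regular, N=33; connected 2-regular on 33 ⇒ C_{33}.
Distinct eigenvalues (to 3 d.p.): [2.0, 1.964, 1.857, 1.683, 1.447, 1.16, 0.831, 0.472, 0.095, -0.285, -0.654, -1.0, -1.31, -1.572, -1.778, -1.919, -1.991].
ϑ = −N·λ_min/(λ_max−λ_min) = −33·(-2*cos(pi/33))/(2−(-2*cos(pi/33))) = 33*cos(pi/33)/(cos(pi/33) + 1).
≈ 16.46255859 (to 8 d.p.).
Sandwich: α(G)=16 ≤ ϑ(G)=33*cos(pi/33)/(cos(pi/33) + 1) ≤ χ(Ḡ)=17 (both strict).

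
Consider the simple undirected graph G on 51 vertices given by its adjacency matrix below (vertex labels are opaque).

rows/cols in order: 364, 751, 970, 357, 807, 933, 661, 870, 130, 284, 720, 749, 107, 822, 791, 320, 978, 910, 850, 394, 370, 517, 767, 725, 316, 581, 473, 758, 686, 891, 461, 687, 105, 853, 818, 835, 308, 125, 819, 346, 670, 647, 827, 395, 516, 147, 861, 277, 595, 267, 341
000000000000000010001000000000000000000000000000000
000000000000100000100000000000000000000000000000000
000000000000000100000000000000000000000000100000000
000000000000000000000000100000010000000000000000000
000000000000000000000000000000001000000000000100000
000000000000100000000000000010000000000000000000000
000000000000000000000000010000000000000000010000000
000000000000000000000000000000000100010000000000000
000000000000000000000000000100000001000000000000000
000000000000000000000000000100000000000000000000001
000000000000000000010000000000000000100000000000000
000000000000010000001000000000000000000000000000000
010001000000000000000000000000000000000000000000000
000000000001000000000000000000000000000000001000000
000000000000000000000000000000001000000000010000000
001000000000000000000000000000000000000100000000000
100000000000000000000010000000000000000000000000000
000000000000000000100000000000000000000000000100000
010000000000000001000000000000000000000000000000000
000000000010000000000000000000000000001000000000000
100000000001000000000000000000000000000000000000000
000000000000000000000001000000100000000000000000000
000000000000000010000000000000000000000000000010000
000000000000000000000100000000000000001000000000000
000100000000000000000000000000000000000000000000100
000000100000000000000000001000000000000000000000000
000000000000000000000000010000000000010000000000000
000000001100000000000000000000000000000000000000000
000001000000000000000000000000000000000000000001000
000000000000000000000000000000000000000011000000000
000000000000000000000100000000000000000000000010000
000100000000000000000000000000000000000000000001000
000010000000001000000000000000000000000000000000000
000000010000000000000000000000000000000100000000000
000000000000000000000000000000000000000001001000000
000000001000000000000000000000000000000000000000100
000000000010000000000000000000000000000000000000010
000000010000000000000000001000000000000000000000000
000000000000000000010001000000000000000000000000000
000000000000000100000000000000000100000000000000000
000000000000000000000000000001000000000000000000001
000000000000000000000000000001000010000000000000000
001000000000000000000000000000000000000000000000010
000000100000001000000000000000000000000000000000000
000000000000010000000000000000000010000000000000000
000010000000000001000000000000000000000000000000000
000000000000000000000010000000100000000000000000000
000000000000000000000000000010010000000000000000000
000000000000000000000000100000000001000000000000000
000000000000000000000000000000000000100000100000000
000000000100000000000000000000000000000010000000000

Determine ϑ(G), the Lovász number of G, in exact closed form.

51*cos(pi/51)/(cos(pi/51) + 1)

N(687) = {357, 277}, |N(687)| = 2.
Vertex 357 has 2 neighbors: 316, 687.
Vertex 517 has 2 neighbors: 725, 461.
deg(861) = 2; N(861) = {767, 461}.
Every vertex has degree 2 (N=51); the odd cycle C_{51}.
The 26 distinct eigenvalues: [2.0, 1.985, 1.94, 1.865, 1.762, 1.632, 1.478, 1.301, 1.105, 0.891, 0.665, 0.428, 0.185, -0.062, -0.307, -0.547, -0.78, -1.0, -1.205, -1.392, -1.558, -1.7, -1.817, -1.906, -1.966, -1.996].
With N=51: ϑ(G) = 51·(-(-1)*2*cos(pi/51))/(2−(-2*cos(pi/51))) = 51*cos(pi/51)/(cos(pi/51) + 1).
= 25.47579… (decimal).
Check 25 ≤ 51*cos(pi/51)/(cos(pi/51) + 1) ≤ 26: both strict.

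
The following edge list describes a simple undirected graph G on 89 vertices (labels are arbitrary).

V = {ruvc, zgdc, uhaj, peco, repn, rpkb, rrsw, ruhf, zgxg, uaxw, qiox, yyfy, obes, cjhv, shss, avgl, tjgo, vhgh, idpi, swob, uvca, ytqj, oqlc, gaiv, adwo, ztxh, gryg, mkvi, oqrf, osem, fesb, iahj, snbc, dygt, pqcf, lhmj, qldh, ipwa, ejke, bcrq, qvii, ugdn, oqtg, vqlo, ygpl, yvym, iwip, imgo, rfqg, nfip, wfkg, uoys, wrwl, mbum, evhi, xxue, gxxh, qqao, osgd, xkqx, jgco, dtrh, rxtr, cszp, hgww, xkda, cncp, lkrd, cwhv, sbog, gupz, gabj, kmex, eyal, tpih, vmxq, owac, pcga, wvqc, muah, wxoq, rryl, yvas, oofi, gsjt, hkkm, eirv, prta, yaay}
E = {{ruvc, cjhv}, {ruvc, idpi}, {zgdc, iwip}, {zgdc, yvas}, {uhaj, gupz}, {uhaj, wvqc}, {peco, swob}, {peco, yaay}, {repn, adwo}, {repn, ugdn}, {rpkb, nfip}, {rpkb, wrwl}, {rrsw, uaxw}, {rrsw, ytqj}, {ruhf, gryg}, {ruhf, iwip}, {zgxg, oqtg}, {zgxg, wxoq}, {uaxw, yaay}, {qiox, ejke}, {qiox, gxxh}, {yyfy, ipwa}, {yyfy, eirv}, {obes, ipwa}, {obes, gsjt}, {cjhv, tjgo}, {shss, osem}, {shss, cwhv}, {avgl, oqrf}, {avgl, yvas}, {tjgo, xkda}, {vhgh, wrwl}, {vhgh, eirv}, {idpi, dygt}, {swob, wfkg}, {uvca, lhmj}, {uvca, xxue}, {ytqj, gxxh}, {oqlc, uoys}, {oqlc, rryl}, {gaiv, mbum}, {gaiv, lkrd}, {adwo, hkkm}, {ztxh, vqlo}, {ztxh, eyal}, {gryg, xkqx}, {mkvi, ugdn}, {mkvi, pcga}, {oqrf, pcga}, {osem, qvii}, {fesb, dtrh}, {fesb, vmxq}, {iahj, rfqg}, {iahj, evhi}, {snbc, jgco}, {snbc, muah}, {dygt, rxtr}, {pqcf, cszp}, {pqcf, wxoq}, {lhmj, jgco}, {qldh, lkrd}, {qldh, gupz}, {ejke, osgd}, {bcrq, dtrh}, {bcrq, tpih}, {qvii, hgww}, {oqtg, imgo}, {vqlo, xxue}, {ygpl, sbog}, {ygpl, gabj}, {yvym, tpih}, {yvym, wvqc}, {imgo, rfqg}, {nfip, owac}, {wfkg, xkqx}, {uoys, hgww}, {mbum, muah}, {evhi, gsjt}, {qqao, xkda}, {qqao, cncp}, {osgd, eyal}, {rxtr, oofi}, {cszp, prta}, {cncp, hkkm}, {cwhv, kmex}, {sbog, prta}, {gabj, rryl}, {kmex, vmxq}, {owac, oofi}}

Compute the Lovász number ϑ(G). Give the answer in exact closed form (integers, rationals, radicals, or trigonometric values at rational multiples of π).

89*cos(pi/89)/(cos(pi/89) + 1)

N(obes) = {ipwa, gsjt}, |N(obes)| = 2.
deg(vmxq) = 2; N(vmxq) = {fesb, kmex}.
N(gabj) = {ygpl, rryl}, |N(gabj)| = 2.
N(snbc) = {jgco, muah}, |N(snbc)| = 2.
Regular of degree 2 on 89 vertices: the odd cycle C_{89}.
A has 45 distinct eigenvalues ≈ [2.0, 1.995018, 1.980097, 1.955311, 1.920784, 1.876688, 1.823242, 1.760713, 1.689412, 1.609694, 1.521958, 1.426638, 1.324212, 1.215188, 1.10011, 0.979551, 0.854113, 0.724419, 0.591116, 0.454869, 0.316355, 0.176265, 0.035297, -0.105847, -0.246463, -0.385852, -0.523319, -0.658178, -0.789758, -0.917404, -1.040479, -1.158371, -1.270491, -1.376282, -1.475217, -1.566802, -1.650581, -1.726138, -1.793094, -1.851118, -1.89992, -1.939256, -1.968931, -1.988796, -1.998754].
Lovász: ϑ = −89(-2*cos(pi/89))/(2+-(-1)*2*cos(pi/89)) = 89*cos(pi/89)/(cos(pi/89) + 1).
≈ 44.4861 (to 4 d.p.).
Lovász sandwich 44 ≤ 89*cos(pi/89)/(cos(pi/89) + 1) ≤ 45: both strict.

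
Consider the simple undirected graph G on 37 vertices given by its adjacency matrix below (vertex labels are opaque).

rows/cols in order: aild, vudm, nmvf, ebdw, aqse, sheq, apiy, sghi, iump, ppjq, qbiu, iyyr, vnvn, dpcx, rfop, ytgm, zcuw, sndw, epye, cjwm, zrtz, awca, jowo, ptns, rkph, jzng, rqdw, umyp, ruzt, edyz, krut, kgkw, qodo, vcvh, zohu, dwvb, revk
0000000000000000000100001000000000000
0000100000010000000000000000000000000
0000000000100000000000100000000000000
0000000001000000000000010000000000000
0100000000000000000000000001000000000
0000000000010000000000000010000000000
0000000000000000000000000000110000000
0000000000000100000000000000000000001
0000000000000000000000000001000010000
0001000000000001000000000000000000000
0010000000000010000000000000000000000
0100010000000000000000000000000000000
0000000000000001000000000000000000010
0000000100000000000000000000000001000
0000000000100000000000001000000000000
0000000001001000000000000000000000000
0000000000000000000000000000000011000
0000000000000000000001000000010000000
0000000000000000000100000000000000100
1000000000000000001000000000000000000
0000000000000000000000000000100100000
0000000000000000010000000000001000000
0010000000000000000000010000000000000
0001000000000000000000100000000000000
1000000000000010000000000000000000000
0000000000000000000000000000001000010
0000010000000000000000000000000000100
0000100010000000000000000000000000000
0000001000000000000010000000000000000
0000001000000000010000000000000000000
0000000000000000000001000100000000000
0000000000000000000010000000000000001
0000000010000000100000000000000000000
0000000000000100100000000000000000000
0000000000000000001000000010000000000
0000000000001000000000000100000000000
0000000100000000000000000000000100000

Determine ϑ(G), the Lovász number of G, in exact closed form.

Vertex sheq has 2 neighbors: iyyr, rqdw.
N(jowo) = {nmvf, ptns}, |N(jowo)| = 2.
deg(dwvb) = 2; N(dwvb) = {vnvn, jzng}.
Vertex aqse has 2 neighbors: vudm, umyp.
deg(v) = 2 for all v (|V|=37); the odd cycle C_{37}.
The 19 distinct eigenvalues: [2.0, 1.9712, 1.8858, 1.746, 1.5561, 1.3213, 1.0486, 0.7457, 0.4214, 0.0849, -0.254, -0.5856, -0.9004, -1.1893, -1.4439, -1.657, -1.8225, -1.9355, -1.9928].
Lovász (edge-transitive): ϑ = −37·(-2*cos(pi/37))/((2)−(-2*cos(pi/37))) = 37*cos(pi/37)/(cos(pi/37) + 1).
≈ 18.46661664 (to 8 d.p.).
18 ≤ 37*cos(pi/37)/(cos(pi/37) + 1) ≤ 19: both strict.

37*cos(pi/37)/(cos(pi/37) + 1)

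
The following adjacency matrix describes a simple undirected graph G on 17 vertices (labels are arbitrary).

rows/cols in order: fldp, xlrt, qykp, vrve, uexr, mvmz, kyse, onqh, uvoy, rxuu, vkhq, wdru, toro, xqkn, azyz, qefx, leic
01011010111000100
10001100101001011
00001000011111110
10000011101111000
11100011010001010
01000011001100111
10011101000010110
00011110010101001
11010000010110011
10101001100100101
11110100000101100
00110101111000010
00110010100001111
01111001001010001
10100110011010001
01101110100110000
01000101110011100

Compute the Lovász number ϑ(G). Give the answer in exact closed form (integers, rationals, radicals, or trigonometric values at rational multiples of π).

N(kyse) = {fldp, vrve, uexr, mvmz, onqh, toro, azyz, qefx}, |N(kyse)| = 8.
Vertex qefx has 8 neighbors: xlrt, qykp, uexr, mvmz, kyse, uvoy, wdru, toro.
N(azyz) = {fldp, qykp, mvmz, kyse, rxuu, vkhq, toro, leic}, |N(azyz)| = 8.
Vertex rxuu has 8 neighbors: fldp, qykp, uexr, onqh, uvoy, wdru, azyz, leic.
Regular of degree 8 on 17 vertices: Paley(17): SR with (k,λ,μ)=(8,3,4).
spec(A) ≈ [8.0, 1.5616, -2.5616] (distinct, 4 d.p.).
With N=17: ϑ(G) = 17·(-(-sqrt(17)/2 - 1/2))/(8−(-sqrt(17)/2 - 1/2)) = sqrt(17).
≈ 4.12310563 (to 8 d.p.).

sqrt(17)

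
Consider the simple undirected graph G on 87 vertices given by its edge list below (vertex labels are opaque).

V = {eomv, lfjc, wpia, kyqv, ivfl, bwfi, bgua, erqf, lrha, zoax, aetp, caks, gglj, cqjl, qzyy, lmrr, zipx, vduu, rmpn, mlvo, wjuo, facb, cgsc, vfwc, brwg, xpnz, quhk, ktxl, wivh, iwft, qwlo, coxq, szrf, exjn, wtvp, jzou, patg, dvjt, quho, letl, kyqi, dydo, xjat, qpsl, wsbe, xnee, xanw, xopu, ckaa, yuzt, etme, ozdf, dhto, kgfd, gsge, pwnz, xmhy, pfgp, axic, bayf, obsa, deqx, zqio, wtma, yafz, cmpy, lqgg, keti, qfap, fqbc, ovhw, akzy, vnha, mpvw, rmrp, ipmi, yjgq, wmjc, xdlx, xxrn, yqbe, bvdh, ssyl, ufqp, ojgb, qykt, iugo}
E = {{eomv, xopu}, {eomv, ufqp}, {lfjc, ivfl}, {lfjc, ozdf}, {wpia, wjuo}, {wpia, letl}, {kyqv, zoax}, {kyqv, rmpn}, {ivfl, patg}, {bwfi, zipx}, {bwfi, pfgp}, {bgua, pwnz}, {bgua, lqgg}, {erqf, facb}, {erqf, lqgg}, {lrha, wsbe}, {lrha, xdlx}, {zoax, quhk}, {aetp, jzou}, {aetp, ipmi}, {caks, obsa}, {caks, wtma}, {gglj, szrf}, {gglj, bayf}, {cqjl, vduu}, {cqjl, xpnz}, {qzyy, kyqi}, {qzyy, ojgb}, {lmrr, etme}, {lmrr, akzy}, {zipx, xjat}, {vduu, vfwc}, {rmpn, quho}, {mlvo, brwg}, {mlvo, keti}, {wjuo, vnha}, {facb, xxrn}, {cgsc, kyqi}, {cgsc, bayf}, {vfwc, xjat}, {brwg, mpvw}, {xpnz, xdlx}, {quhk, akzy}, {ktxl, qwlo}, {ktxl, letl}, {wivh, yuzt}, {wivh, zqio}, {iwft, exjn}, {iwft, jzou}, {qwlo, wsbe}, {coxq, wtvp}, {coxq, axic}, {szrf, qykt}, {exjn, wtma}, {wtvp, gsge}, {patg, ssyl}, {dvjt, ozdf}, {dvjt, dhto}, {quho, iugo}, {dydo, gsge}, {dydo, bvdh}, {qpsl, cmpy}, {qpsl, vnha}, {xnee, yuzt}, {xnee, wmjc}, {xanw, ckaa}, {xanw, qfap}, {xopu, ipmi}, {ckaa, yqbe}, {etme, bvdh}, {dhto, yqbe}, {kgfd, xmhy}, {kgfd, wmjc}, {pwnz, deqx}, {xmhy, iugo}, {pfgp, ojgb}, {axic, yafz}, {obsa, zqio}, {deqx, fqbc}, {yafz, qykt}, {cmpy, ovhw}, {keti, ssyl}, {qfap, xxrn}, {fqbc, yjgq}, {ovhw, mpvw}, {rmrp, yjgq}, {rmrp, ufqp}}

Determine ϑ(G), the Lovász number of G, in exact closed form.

deg(wsbe) = 2; N(wsbe) = {lrha, qwlo}.
N(etme) = {lmrr, bvdh}, |N(etme)| = 2.
deg(zipx) = 2; N(zipx) = {bwfi, xjat}.
deg(xopu) = 2; N(xopu) = {eomv, ipmi}.
G on 87 vertices is 2-regular; a single 87-cycle (edge-transitive).
A has 44 distinct eigenvalues ≈ [2.0, 1.9948, 1.9792, 1.9532, 1.9171, 1.871, 1.8152, 1.7498, 1.6754, 1.5922, 1.5007, 1.4014, 1.2948, 1.1814, 1.0619, 0.9368, 0.8069, 0.6727, 0.5351, 0.3946, 0.2521, 0.1083, -0.0361, -0.1803, -0.3236, -0.4651, -0.6043, -0.7403, -0.8724, -1.0, -1.1224, -1.2389, -1.349, -1.452, -1.5475, -1.6348, -1.7137, -1.7836, -1.8443, -1.8953, -1.9364, -1.9675, -1.9883, -1.9987].
λ_max=2, λ_min=-2*cos(pi/87); ϑ = −87·λ_min/(λ_max−λ_min) = 87*cos(pi/87)/(cos(pi/87) + 1).
= 43.485816… (decimal).
Sandwich: α(G)=43 ≤ ϑ(G)=87*cos(pi/87)/(cos(pi/87) + 1) ≤ χ(Ḡ)=44 (both strict).

87*cos(pi/87)/(cos(pi/87) + 1)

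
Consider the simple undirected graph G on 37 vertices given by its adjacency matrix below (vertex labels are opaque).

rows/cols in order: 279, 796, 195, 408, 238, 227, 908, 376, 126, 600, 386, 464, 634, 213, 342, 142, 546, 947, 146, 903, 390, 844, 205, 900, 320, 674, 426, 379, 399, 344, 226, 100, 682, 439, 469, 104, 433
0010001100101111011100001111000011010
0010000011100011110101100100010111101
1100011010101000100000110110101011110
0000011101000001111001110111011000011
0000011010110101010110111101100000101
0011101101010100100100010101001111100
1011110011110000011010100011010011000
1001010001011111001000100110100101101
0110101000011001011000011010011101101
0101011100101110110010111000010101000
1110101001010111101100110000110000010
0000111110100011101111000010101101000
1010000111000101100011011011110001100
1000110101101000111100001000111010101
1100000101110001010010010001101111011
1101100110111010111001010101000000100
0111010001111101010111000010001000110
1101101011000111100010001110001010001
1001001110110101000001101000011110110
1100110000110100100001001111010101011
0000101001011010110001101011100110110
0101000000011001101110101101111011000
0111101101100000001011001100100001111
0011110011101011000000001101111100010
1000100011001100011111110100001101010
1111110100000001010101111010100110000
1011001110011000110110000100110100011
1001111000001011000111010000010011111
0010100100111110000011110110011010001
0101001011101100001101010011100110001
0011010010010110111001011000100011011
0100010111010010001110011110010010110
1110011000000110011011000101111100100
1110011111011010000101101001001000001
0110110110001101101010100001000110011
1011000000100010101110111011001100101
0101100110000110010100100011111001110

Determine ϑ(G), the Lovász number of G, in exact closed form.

sqrt(37)

Vertex 682 has 18 neighbors: 279, 796, 195, 227, 908, 213, 342, 947, 146, 390, 844, 674, 379, 399, 344, 226, 100, 469.
N(469) = {796, 195, 238, 227, 376, 126, 634, 213, 142, 546, 146, 390, 205, 379, 100, 682, 104, 433}, |N(469)| = 18.
deg(142) = 18; N(142) = {279, 796, 408, 238, 376, 126, 386, 464, 634, 342, 546, 947, 146, 844, 900, 674, 379, 469}.
deg(390) = 18; N(390) = {238, 908, 600, 464, 634, 342, 546, 947, 844, 205, 320, 426, 379, 399, 100, 682, 469, 104}.
Regular of degree 18 on 37 vertices: SR(37,18,8,9) — a Paley graph.
Distinct eigenvalues (to 5 d.p.): [18.0, 2.54138, -3.54138].
Lovász (edge-transitive): ϑ = −37·(-sqrt(37)/2 - 1/2)/((18)−(-sqrt(37)/2 - 1/2)) = sqrt(37).
Numerically 6.08276253.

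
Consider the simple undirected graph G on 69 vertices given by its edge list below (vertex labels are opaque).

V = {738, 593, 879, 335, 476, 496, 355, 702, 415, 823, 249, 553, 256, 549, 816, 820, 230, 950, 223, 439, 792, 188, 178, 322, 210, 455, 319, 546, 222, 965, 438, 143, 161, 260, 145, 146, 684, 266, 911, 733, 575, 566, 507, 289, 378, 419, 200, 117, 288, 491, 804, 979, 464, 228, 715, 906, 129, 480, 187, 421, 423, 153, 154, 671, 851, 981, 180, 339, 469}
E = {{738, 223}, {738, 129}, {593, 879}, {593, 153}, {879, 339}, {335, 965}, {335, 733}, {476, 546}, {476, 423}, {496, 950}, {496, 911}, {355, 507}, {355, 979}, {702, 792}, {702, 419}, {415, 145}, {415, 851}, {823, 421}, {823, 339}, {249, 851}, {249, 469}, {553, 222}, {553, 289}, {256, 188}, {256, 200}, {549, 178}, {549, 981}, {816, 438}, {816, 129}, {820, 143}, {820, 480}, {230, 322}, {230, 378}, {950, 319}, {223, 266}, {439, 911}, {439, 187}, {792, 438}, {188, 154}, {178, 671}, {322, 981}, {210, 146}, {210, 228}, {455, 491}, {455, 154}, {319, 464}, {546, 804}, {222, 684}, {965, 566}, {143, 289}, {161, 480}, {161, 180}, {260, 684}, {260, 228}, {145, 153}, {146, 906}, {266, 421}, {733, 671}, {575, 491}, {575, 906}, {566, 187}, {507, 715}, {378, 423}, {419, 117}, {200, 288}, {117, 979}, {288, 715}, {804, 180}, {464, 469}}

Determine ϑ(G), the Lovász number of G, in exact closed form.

Vertex 288 has 2 neighbors: 200, 715.
Vertex 733 has 2 neighbors: 335, 671.
deg(378) = 2; N(378) = {230, 423}.
N(455) = {491, 154}, |N(455)| = 2.
G on 69 vertices is 2-regular; connected 2-regular on 69 ⇒ C_{69}.
The 35 distinct eigenvalues: [2.0, 1.99171, 1.96692, 1.92583, 1.86879, 1.79626, 1.70884, 1.60726, 1.49237, 1.36511, 1.22653, 1.0778, 0.92013, 0.75484, 0.58329, 0.40691, 0.22716, 0.04553, -0.13648, -0.31737, -0.49562, -0.66976, -0.83835, -1.0, -1.15336, -1.29716, -1.43022, -1.55142, -1.65977, -1.75437, -1.83442, -1.89928, -1.9484, -1.98137, -1.99793].
With N=69: ϑ(G) = 69·(-(-1)*2*cos(pi/69))/(2−(-2*cos(pi/69))) = 69*cos(pi/69)/(cos(pi/69) + 1).
ϑ(G) ≈ 34.4821141.
α=34, χ(Ḡ)=35; ϑ=69*cos(pi/69)/(cos(pi/69) + 1) lies between (both strict).

69*cos(pi/69)/(cos(pi/69) + 1)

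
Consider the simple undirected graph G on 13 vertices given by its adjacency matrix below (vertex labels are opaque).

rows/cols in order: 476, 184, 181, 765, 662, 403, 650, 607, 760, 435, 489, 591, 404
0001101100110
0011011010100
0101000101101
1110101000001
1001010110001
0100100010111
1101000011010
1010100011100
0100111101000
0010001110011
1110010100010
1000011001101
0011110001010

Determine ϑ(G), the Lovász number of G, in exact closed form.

sqrt(13)

deg(435) = 6; N(435) = {181, 650, 607, 760, 591, 404}.
N(184) = {181, 765, 403, 650, 760, 489}, |N(184)| = 6.
deg(662) = 6; N(662) = {476, 765, 403, 607, 760, 404}.
N(476) = {765, 662, 650, 607, 489, 591}, |N(476)| = 6.
13-vertex 6-regular graph: Paley(13): SR with (k,λ,μ)=(6,2,3).
Distinct eigenvalues (to 4 d.p.): [6.0, 1.3028, -2.3028].
Lovász (edge-transitive): ϑ = −13·(-sqrt(13)/2 - 1/2)/((6)−(-sqrt(13)/2 - 1/2)) = sqrt(13).
= 3.6055513… (decimal).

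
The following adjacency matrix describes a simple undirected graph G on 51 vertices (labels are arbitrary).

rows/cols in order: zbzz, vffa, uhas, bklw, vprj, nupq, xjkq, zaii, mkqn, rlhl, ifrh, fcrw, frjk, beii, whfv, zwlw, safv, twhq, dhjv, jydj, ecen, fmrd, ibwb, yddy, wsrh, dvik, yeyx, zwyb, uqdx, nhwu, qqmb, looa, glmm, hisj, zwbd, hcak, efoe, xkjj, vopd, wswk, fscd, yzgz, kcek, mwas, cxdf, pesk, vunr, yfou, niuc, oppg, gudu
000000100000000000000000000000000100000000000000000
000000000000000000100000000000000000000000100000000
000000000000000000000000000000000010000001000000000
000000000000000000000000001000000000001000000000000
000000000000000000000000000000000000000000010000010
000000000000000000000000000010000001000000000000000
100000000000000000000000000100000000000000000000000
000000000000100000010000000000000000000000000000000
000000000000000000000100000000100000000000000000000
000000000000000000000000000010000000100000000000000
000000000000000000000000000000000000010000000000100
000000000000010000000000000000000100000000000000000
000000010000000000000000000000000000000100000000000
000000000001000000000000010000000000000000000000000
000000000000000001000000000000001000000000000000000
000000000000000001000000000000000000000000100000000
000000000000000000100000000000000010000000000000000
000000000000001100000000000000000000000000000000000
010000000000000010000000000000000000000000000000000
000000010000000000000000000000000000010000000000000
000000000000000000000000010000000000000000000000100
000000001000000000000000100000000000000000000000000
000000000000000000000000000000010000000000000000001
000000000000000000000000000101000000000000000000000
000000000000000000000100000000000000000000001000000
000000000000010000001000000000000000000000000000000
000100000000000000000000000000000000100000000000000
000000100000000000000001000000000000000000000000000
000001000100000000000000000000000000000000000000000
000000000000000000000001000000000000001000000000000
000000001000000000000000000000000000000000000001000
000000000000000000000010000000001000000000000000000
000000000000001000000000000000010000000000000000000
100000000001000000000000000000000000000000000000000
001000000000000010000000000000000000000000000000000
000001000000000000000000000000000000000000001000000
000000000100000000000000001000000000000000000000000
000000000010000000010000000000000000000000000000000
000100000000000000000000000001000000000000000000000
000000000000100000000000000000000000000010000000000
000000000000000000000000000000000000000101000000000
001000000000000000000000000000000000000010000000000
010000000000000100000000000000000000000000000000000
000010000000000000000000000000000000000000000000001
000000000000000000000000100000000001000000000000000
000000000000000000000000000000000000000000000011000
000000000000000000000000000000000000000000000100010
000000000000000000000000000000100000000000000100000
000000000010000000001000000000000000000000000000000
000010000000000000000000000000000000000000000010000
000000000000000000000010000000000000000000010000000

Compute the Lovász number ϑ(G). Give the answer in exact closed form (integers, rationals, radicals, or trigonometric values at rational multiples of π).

deg(uhas) = 2; N(uhas) = {zwbd, yzgz}.
Vertex qqmb has 2 neighbors: mkqn, yfou.
Vertex rlhl has 2 neighbors: uqdx, efoe.
N(hisj) = {zbzz, fcrw}, |N(hisj)| = 2.
Regular of degree 2 on 51 vertices: this is C_{51}, the 51-cycle.
Distinct eigenvalues (to 5 d.p.): [2.0, 1.98484, 1.93959, 1.86494, 1.76202, 1.63239, 1.47802, 1.30124, 1.10473, 0.89148, 0.66471, 0.42787, 0.18454, -0.06159, -0.30678, -0.54733, -0.77957, -1.0, -1.20527, -1.39227, -1.55816, -1.70043, -1.81693, -1.90588, -1.96595, -1.99621].
ϑ = −N·λ_min/(λ_max−λ_min) = −51·(-2*cos(pi/51))/(2−(-2*cos(pi/51))) = 51*cos(pi/51)/(cos(pi/51) + 1).
≈ 25.4757945 (to 7 d.p.).
Check 25 ≤ 51*cos(pi/51)/(cos(pi/51) + 1) ≤ 26: both strict.

51*cos(pi/51)/(cos(pi/51) + 1)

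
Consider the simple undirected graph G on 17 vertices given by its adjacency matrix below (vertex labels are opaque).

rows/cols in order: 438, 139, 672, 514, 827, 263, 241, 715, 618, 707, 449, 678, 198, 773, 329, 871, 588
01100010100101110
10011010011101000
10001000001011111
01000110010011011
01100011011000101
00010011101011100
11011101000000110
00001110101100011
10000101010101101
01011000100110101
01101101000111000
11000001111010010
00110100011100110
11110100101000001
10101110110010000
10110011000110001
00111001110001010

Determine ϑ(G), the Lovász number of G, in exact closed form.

Vertex 139 has 8 neighbors: 438, 514, 827, 241, 707, 449, 678, 773.
N(514) = {139, 263, 241, 707, 198, 773, 871, 588}, |N(514)| = 8.
deg(263) = 8; N(263) = {514, 241, 715, 618, 449, 198, 773, 329}.
deg(827) = 8; N(827) = {139, 672, 241, 715, 707, 449, 329, 588}.
Regular of degree 8 on 17 vertices: SR(17,8,3,4) — a Paley graph.
A has 3 distinct eigenvalues ≈ [8.0, 1.56155, -2.56155].
ϑ = −N·λ_min/(λ_max−λ_min) = −17·(-sqrt(17)/2 - 1/2)/(8−(-sqrt(17)/2 - 1/2)) = sqrt(17).
≈ 4.12310563 (to 8 d.p.).

sqrt(17)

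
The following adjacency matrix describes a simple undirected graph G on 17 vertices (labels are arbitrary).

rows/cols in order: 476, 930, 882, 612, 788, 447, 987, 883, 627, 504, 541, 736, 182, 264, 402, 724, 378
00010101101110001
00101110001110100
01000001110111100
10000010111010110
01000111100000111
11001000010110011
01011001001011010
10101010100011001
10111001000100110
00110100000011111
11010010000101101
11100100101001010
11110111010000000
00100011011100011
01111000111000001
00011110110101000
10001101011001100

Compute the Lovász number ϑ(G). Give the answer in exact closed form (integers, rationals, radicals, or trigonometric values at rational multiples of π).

Vertex 476 has 8 neighbors: 612, 447, 883, 627, 541, 736, 182, 378.
Vertex 504 has 8 neighbors: 882, 612, 447, 182, 264, 402, 724, 378.
deg(627) = 8; N(627) = {476, 882, 612, 788, 883, 736, 402, 724}.
Vertex 724 has 8 neighbors: 612, 788, 447, 987, 627, 504, 736, 264.
Every vertex has degree 8 (N=17); strongly regular (17,8,3,4).
A has 3 distinct eigenvalues ≈ [8.0, 1.561553, -2.561553].
With N=17: ϑ(G) = 17·(-(-sqrt(17)/2 - 1/2))/(8−(-sqrt(17)/2 - 1/2)) = sqrt(17).
≈ 4.12310563 (to 8 d.p.).

sqrt(17)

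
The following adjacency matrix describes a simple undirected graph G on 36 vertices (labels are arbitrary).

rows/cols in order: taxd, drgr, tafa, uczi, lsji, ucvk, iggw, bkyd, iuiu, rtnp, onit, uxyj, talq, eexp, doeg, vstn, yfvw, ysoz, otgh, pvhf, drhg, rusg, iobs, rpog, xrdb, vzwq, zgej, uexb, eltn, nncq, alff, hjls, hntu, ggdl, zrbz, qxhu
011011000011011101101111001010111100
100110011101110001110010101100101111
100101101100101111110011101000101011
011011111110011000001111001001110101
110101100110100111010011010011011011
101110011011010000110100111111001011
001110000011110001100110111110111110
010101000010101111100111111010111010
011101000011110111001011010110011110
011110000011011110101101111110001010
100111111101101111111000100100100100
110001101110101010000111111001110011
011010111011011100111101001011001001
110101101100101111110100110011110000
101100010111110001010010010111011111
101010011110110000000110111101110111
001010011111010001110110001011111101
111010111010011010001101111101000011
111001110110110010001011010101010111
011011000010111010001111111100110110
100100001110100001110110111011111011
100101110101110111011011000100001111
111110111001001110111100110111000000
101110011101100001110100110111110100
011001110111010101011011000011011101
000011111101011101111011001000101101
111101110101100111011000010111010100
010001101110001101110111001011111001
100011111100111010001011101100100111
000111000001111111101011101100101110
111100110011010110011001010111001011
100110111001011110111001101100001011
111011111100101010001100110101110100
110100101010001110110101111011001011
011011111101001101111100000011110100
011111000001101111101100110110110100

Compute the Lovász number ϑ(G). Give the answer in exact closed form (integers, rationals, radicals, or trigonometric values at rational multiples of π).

8

deg(taxd) = 21; N(taxd) = {drgr, tafa, lsji, ucvk, onit, uxyj, eexp, doeg, vstn, ysoz, otgh, drhg, rusg, iobs, rpog, zgej, eltn, alff, hjls, hntu, ggdl}.
deg(uexb) = 21; N(uexb) = {drgr, ucvk, iggw, iuiu, rtnp, onit, doeg, vstn, ysoz, otgh, pvhf, rusg, iobs, rpog, zgej, eltn, nncq, alff, hjls, hntu, qxhu}.
Vertex bkyd has 21 neighbors: drgr, uczi, ucvk, onit, talq, doeg, vstn, yfvw, ysoz, otgh, rusg, iobs, rpog, xrdb, vzwq, zgej, eltn, alff, hjls, hntu, zrbz.
Vertex vstn has 21 neighbors: taxd, tafa, lsji, bkyd, iuiu, rtnp, onit, talq, eexp, rusg, iobs, xrdb, vzwq, zgej, uexb, nncq, alff, hjls, ggdl, zrbz, qxhu.
21-regular, N=36; Kneser-type, 2-subsets of [9].
The 3 distinct eigenvalues: [21.0, 1.0, -6.0].
−36·(-6) / ((21)−(-6)) = 8 = ϑ(G).
Numerically 8.00000000.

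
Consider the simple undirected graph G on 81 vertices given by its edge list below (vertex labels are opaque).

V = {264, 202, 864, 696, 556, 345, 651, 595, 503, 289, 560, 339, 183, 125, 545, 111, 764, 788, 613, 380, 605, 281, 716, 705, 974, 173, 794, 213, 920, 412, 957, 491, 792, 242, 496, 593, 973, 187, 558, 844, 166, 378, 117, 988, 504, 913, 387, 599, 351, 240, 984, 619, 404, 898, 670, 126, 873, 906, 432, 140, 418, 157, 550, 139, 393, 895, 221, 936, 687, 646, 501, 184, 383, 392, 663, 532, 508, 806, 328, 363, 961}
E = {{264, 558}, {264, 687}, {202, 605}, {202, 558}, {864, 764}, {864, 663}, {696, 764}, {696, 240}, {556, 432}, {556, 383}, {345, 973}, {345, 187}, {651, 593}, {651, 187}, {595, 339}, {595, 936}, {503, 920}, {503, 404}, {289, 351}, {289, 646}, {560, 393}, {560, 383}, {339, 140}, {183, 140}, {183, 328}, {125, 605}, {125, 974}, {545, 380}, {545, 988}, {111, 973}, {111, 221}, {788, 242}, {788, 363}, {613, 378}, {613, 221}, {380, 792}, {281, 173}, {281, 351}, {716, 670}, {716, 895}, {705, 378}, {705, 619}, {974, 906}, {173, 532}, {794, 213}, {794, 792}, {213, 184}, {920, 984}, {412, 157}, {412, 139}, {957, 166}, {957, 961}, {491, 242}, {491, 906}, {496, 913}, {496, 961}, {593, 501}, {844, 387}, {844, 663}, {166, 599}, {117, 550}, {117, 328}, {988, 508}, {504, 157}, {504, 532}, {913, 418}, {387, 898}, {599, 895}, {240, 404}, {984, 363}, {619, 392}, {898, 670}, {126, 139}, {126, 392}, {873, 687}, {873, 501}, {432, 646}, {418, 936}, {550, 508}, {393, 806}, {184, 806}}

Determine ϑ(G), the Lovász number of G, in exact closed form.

deg(532) = 2; N(532) = {173, 504}.
N(913) = {496, 418}, |N(913)| = 2.
Vertex 961 has 2 neighbors: 957, 496.
Vertex 363 has 2 neighbors: 788, 984.
Regular of degree 2 on 81 vertices: this is C_{81}, the 81-cycle.
A has 41 distinct eigenvalues ≈ [2.0, 1.99399, 1.97598, 1.94609, 1.9045, 1.85145, 1.78727, 1.71233, 1.6271, 1.53209, 1.42786, 1.31504, 1.19432, 1.06641, 0.93209, 0.79216, 0.64747, 0.49888, 0.3473, 0.19362, 0.03878, -0.11629, -0.27066, -0.42341, -0.57361, -0.72036, -0.86277, -1.0, -1.13121, -1.25562, -1.37248, -1.48109, -1.58079, -1.67098, -1.75112, -1.82073, -1.87939, -1.92674, -1.96251, -1.98648, -1.9985].
λ_max=2, λ_min=-2*cos(pi/81); ϑ = −81·λ_min/(λ_max−λ_min) = 81*cos(pi/81)/(cos(pi/81) + 1).
ϑ(G) ≈ 40.4848.
Lovász sandwich 40 ≤ 81*cos(pi/81)/(cos(pi/81) + 1) ≤ 41: both strict.

81*cos(pi/81)/(cos(pi/81) + 1)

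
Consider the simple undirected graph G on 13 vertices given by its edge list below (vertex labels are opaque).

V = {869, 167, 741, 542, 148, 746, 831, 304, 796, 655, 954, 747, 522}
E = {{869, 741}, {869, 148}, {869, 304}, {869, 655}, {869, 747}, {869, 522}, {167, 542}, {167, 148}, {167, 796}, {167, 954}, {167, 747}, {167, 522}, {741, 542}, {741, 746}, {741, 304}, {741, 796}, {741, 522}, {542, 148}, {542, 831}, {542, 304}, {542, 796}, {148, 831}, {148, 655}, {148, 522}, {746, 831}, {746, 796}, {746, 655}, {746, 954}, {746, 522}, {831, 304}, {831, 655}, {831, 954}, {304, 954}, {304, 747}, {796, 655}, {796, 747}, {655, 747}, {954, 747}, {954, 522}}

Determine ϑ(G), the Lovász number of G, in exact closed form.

sqrt(13)

N(542) = {167, 741, 148, 831, 304, 796}, |N(542)| = 6.
N(869) = {741, 148, 304, 655, 747, 522}, |N(869)| = 6.
N(747) = {869, 167, 304, 796, 655, 954}, |N(747)| = 6.
deg(741) = 6; N(741) = {869, 542, 746, 304, 796, 522}.
Every vertex has degree 6 (N=13); Paley(13): SR with (k,λ,μ)=(6,2,3).
Distinct eigenvalues (to 4 d.p.): [6.0, 1.3028, -2.3028].
λ_max=6, λ_min=-sqrt(13)/2 - 1/2; ϑ = −13·λ_min/(λ_max−λ_min) = sqrt(13).
= 3.60555128… (decimal).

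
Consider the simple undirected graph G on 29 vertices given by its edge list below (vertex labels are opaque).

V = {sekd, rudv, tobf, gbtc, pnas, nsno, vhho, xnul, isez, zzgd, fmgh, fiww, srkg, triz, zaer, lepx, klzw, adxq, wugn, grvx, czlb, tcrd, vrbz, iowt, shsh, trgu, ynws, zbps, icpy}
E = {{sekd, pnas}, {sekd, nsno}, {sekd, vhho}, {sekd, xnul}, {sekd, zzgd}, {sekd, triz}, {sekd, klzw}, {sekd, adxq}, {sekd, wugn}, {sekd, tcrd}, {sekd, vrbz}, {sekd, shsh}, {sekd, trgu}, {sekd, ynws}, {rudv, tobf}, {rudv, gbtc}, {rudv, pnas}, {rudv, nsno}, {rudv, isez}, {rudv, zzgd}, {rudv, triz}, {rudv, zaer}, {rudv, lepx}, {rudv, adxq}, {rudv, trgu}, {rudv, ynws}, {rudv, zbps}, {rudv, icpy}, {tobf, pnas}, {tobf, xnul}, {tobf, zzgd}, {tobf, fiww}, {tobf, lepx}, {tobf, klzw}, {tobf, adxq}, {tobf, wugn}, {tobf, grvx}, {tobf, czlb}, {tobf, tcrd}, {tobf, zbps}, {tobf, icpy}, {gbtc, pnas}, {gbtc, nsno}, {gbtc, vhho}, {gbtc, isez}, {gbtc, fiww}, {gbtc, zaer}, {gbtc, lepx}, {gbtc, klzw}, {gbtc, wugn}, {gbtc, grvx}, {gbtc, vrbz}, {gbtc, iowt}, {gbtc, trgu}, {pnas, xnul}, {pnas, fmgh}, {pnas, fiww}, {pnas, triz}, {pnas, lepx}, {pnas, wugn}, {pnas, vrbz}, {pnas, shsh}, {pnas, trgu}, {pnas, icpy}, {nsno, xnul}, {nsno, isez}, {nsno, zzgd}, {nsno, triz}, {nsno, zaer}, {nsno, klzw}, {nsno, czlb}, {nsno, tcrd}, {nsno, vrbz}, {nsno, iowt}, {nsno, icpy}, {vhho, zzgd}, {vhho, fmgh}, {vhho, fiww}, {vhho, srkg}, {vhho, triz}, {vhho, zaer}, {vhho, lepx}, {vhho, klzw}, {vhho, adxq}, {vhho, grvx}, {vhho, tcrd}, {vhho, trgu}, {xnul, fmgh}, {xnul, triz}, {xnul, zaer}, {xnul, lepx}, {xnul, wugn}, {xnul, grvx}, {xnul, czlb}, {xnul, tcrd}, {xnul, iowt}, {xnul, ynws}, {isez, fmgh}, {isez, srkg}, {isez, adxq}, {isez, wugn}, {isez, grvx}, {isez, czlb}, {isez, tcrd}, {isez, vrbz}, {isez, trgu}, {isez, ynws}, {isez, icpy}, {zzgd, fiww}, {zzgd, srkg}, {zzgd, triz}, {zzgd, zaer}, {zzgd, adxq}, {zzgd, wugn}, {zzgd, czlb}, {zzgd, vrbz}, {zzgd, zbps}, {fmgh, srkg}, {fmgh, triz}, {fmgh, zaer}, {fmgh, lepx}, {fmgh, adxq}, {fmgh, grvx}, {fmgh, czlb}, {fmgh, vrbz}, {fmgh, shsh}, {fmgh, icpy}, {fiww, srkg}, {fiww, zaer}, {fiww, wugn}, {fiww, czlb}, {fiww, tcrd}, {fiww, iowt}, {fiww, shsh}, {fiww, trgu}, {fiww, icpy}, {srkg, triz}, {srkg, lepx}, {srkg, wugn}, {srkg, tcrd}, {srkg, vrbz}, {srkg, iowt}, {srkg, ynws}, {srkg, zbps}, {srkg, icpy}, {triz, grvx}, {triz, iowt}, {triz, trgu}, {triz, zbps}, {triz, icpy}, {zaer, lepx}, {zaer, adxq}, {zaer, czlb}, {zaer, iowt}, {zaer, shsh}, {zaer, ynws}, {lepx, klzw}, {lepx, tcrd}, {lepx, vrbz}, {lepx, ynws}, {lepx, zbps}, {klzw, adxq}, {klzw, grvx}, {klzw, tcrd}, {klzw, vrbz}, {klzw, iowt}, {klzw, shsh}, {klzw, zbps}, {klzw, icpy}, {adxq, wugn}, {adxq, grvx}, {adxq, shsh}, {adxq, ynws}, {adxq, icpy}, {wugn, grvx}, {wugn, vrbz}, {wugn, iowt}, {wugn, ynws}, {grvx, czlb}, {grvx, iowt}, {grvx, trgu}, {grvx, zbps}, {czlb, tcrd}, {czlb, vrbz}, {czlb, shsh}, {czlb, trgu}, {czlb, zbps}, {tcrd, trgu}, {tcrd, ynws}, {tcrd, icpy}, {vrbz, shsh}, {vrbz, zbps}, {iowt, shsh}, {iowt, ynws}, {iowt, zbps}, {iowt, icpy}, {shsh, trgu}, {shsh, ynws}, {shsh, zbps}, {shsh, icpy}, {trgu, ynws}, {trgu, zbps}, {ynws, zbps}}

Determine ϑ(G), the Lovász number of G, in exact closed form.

sqrt(29)

N(adxq) = {sekd, rudv, tobf, vhho, isez, zzgd, fmgh, zaer, klzw, wugn, grvx, shsh, ynws, icpy}, |N(adxq)| = 14.
N(sekd) = {pnas, nsno, vhho, xnul, zzgd, triz, klzw, adxq, wugn, tcrd, vrbz, shsh, trgu, ynws}, |N(sekd)| = 14.
N(grvx) = {tobf, gbtc, vhho, xnul, isez, fmgh, triz, klzw, adxq, wugn, czlb, iowt, trgu, zbps}, |N(grvx)| = 14.
deg(tcrd) = 14; N(tcrd) = {sekd, tobf, nsno, vhho, xnul, isez, fiww, srkg, lepx, klzw, czlb, trgu, ynws, icpy}.
Every vertex has degree 14 (N=29); SR(29,14,6,7) — a Paley graph.
Distinct eigenvalues (to 3 d.p.): [14.0, 2.193, -3.193].
Lovász: ϑ = −29(-sqrt(29)/2 - 1/2)/(14+-(-sqrt(29)/2 - 1/2)) = sqrt(29).
≈ 5.3852 (to 4 d.p.).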